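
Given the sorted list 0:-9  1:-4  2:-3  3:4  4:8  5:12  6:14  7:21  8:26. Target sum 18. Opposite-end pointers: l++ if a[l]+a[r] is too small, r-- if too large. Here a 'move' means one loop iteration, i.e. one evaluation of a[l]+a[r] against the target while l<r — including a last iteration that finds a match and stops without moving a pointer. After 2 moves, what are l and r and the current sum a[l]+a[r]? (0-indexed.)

l=1, r=7, sum=17

l=0 r=8: -9+26=17 <18, l++
l=1 r=8: -4+26=22 >18, r--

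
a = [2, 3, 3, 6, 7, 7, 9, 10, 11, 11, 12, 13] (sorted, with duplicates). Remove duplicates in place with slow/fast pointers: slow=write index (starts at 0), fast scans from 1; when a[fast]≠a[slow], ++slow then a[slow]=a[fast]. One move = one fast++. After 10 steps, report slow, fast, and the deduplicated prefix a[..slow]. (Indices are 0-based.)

slow=7, fast=11, prefix=[2, 3, 6, 7, 9, 10, 11, 12]

slow=0 fast=1: a[fast]=3≠a[slow]=2 write a[1]=3, slow++,fast++
slow=1 fast=2: a[fast]=3=a[slow] dup, fast++
slow=1 fast=3: a[fast]=6≠a[slow]=3 write a[2]=6, slow++,fast++
slow=2 fast=4: a[fast]=7≠a[slow]=6 write a[3]=7, slow++,fast++
slow=3 fast=5: a[fast]=7=a[slow] dup, fast++
slow=3 fast=6: a[fast]=9≠a[slow]=7 write a[4]=9, slow++,fast++
slow=4 fast=7: a[fast]=10≠a[slow]=9 write a[5]=10, slow++,fast++
slow=5 fast=8: a[fast]=11≠a[slow]=10 write a[6]=11, slow++,fast++
slow=6 fast=9: a[fast]=11=a[slow] dup, fast++
slow=6 fast=10: a[fast]=12≠a[slow]=11 write a[7]=12, slow++,fast++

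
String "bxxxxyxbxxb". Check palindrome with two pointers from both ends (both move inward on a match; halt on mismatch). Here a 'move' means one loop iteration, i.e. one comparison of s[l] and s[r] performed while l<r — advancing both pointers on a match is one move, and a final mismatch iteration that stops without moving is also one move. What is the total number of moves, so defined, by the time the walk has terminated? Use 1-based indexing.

4 moves

l=1 r=11: 'b'=='b', l++,r--
l=2 r=10: 'x'=='x', l++,r--
l=3 r=9: 'x'=='x', l++,r--
l=4 r=8: 'x'!='b', stop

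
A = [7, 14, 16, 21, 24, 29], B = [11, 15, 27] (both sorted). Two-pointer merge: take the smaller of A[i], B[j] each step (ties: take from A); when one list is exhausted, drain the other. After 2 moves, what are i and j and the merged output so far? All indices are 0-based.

i=0 j=0: A[i]=7<=B[j]=11 take 7, i++
i=1 j=0: A[i]=14>B[j]=11 take 11, j++

i=1, j=1, merged so far=[7, 11]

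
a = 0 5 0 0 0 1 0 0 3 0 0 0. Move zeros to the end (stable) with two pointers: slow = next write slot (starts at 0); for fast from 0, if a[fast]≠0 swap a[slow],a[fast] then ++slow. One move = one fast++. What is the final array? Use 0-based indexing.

(s=0,f=0) a[fast]=0 → fast++
(s=0,f=1) a[fast]=5≠0 swap→a[0]=5 → slow++,fast++
(s=1,f=2) a[fast]=0 → fast++
(s=1,f=3) a[fast]=0 → fast++
(s=1,f=4) a[fast]=0 → fast++
(s=1,f=5) a[fast]=1≠0 swap→a[1]=1 → slow++,fast++
(s=2,f=6) a[fast]=0 → fast++
(s=2,f=7) a[fast]=0 → fast++
(s=2,f=8) a[fast]=3≠0 swap→a[2]=3 → slow++,fast++
(s=3,f=9) a[fast]=0 → fast++
(s=3,f=10) a[fast]=0 → fast++
(s=3,f=11) a[fast]=0 → fast++

[5, 1, 3, 0, 0, 0, 0, 0, 0, 0, 0, 0]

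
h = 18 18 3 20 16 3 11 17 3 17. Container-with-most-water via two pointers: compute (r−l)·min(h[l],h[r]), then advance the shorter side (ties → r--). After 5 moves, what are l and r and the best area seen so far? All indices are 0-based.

l=0 r=9: min(18,17)*9=153 best=153 *, r--
l=0 r=8: min(18,3)*8=24 best=153, r--
l=0 r=7: min(18,17)*7=119 best=153, r--
l=0 r=6: min(18,11)*6=66 best=153, r--
l=0 r=5: min(18,3)*5=15 best=153, r--

l=0, r=4, best area=153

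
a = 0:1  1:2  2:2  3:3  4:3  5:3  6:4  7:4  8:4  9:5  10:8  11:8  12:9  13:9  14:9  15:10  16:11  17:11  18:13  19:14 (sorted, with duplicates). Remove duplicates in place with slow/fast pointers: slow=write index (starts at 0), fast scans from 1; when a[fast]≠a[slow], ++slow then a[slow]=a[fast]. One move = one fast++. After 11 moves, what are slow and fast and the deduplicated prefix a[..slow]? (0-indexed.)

slow=5, fast=12, prefix=[1, 2, 3, 4, 5, 8]

slow=0 fast=1: a[fast]=2≠a[slow]=1 write a[1]=2, slow++,fast++
slow=1 fast=2: a[fast]=2=a[slow] dup, fast++
slow=1 fast=3: a[fast]=3≠a[slow]=2 write a[2]=3, slow++,fast++
slow=2 fast=4: a[fast]=3=a[slow] dup, fast++
slow=2 fast=5: a[fast]=3=a[slow] dup, fast++
slow=2 fast=6: a[fast]=4≠a[slow]=3 write a[3]=4, slow++,fast++
slow=3 fast=7: a[fast]=4=a[slow] dup, fast++
slow=3 fast=8: a[fast]=4=a[slow] dup, fast++
slow=3 fast=9: a[fast]=5≠a[slow]=4 write a[4]=5, slow++,fast++
slow=4 fast=10: a[fast]=8≠a[slow]=5 write a[5]=8, slow++,fast++
slow=5 fast=11: a[fast]=8=a[slow] dup, fast++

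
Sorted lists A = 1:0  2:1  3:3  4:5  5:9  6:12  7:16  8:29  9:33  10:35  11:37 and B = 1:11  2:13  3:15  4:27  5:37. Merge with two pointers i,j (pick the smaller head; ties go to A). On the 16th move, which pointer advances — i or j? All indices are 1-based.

j

[i=1,j=1] A[i]=0<=B[j]=11 take 0 → i++
[i=2,j=1] A[i]=1<=B[j]=11 take 1 → i++
[i=3,j=1] A[i]=3<=B[j]=11 take 3 → i++
[i=4,j=1] A[i]=5<=B[j]=11 take 5 → i++
[i=5,j=1] A[i]=9<=B[j]=11 take 9 → i++
[i=6,j=1] A[i]=12>B[j]=11 take 11 → j++
[i=6,j=2] A[i]=12<=B[j]=13 take 12 → i++
[i=7,j=2] A[i]=16>B[j]=13 take 13 → j++
[i=7,j=3] A[i]=16>B[j]=15 take 15 → j++
[i=7,j=4] A[i]=16<=B[j]=27 take 16 → i++
[i=8,j=4] A[i]=29>B[j]=27 take 27 → j++
[i=8,j=5] A[i]=29<=B[j]=37 take 29 → i++
[i=9,j=5] A[i]=33<=B[j]=37 take 33 → i++
[i=10,j=5] A[i]=35<=B[j]=37 take 35 → i++
[i=11,j=5] A[i]=37<=B[j]=37 take 37 → i++
[i=12,j=5] A done, take B[j]=37 → j++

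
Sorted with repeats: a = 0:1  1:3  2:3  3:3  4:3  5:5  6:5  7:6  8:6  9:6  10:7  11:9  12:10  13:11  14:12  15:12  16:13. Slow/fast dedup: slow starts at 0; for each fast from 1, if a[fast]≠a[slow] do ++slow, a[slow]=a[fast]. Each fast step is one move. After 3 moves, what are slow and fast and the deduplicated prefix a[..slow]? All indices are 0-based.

slow=1, fast=4, prefix=[1, 3]

slow=0 fast=1: a[fast]=3≠a[slow]=1 write a[1]=3, slow++,fast++
slow=1 fast=2: a[fast]=3=a[slow] dup, fast++
slow=1 fast=3: a[fast]=3=a[slow] dup, fast++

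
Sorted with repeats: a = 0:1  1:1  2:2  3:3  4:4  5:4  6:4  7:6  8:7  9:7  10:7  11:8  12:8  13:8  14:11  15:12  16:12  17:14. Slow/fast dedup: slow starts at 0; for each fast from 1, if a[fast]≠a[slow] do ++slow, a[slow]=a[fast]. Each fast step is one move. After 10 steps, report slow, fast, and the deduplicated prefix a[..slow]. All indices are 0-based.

(s=0,f=1) a[fast]=1=a[slow] dup → fast++
(s=0,f=2) a[fast]=2≠a[slow]=1 write a[1]=2 → slow++,fast++
(s=1,f=3) a[fast]=3≠a[slow]=2 write a[2]=3 → slow++,fast++
(s=2,f=4) a[fast]=4≠a[slow]=3 write a[3]=4 → slow++,fast++
(s=3,f=5) a[fast]=4=a[slow] dup → fast++
(s=3,f=6) a[fast]=4=a[slow] dup → fast++
(s=3,f=7) a[fast]=6≠a[slow]=4 write a[4]=6 → slow++,fast++
(s=4,f=8) a[fast]=7≠a[slow]=6 write a[5]=7 → slow++,fast++
(s=5,f=9) a[fast]=7=a[slow] dup → fast++
(s=5,f=10) a[fast]=7=a[slow] dup → fast++

slow=5, fast=11, prefix=[1, 2, 3, 4, 6, 7]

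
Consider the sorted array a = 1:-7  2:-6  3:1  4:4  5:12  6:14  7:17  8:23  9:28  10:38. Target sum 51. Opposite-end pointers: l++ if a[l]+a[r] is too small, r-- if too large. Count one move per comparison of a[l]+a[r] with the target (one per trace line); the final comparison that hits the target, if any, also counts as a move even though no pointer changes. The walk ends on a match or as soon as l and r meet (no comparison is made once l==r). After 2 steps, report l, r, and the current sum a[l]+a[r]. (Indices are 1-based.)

l=3, r=10, sum=39

l=1 r=10: -7+38=31 <51, l++
l=2 r=10: -6+38=32 <51, l++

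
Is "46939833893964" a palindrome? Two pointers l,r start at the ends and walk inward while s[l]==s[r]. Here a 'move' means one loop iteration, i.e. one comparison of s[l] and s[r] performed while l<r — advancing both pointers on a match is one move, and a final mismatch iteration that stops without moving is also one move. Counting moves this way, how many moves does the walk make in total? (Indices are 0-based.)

l=0 r=13: '4'=='4', l++,r--
l=1 r=12: '6'=='6', l++,r--
l=2 r=11: '9'=='9', l++,r--
l=3 r=10: '3'=='3', l++,r--
l=4 r=9: '9'=='9', l++,r--
l=5 r=8: '8'=='8', l++,r--
l=6 r=7: '3'=='3', l++,r--

7 moves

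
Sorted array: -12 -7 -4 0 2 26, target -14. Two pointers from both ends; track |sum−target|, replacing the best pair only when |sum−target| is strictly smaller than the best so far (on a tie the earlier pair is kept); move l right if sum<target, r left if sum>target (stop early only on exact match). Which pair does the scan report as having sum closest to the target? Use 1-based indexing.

pair (-12, 0) with sum -12 (|Δ|=2)

[1,6] -12+26=14 d=28 * → r--
[1,5] -12+2=-10 d=4 * → r--
[1,4] -12+0=-12 d=2 * → r--
[1,3] -12+-4=-16 d=2 → l++
[2,3] -7+-4=-11 d=3 → r--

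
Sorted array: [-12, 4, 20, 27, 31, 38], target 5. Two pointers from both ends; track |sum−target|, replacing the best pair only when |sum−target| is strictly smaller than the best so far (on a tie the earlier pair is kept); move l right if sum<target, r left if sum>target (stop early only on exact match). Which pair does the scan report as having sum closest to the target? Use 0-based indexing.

pair (-12, 20) with sum 8 (|Δ|=3)

[0,5] -12+38=26 d=21 * → r--
[0,4] -12+31=19 d=14 * → r--
[0,3] -12+27=15 d=10 * → r--
[0,2] -12+20=8 d=3 * → r--
[0,1] -12+4=-8 d=13 → l++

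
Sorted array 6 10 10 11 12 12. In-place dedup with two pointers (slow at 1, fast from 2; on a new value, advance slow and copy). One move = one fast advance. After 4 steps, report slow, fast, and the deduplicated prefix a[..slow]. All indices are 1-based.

(s=1,f=2) a[fast]=10≠a[slow]=6 write a[2]=10 → slow++,fast++
(s=2,f=3) a[fast]=10=a[slow] dup → fast++
(s=2,f=4) a[fast]=11≠a[slow]=10 write a[3]=11 → slow++,fast++
(s=3,f=5) a[fast]=12≠a[slow]=11 write a[4]=12 → slow++,fast++

slow=4, fast=6, prefix=[6, 10, 11, 12]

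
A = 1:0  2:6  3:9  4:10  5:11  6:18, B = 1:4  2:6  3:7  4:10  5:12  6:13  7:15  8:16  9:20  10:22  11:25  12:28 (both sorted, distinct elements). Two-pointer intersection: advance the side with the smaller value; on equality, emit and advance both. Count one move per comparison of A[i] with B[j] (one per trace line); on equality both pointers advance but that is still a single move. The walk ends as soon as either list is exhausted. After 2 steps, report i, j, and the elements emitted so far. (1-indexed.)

i=1 j=1: 0<4, i++
i=2 j=1: 6>4, j++

i=2, j=2, emitted=[]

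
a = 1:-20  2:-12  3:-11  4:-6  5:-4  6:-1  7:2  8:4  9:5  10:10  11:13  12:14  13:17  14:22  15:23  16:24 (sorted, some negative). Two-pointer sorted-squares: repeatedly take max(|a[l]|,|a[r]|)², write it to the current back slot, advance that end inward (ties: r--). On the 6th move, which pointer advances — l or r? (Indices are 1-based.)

r

[1,16] |-20|<=|24| out[16]=576 → r--
[1,15] |-20|<=|23| out[15]=529 → r--
[1,14] |-20|<=|22| out[14]=484 → r--
[1,13] |-20|>|17| out[13]=400 → l++
[2,13] |-12|<=|17| out[12]=289 → r--
[2,12] |-12|<=|14| out[11]=196 → r--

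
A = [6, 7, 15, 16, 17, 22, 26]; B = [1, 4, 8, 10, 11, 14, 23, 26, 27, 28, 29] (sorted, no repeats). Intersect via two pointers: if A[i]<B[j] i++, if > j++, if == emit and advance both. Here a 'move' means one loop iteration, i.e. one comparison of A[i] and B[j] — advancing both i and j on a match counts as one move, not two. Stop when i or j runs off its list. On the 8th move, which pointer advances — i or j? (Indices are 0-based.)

i=0 j=0: 6>1, j++
i=0 j=1: 6>4, j++
i=0 j=2: 6<8, i++
i=1 j=2: 7<8, i++
i=2 j=2: 15>8, j++
i=2 j=3: 15>10, j++
i=2 j=4: 15>11, j++
i=2 j=5: 15>14, j++

j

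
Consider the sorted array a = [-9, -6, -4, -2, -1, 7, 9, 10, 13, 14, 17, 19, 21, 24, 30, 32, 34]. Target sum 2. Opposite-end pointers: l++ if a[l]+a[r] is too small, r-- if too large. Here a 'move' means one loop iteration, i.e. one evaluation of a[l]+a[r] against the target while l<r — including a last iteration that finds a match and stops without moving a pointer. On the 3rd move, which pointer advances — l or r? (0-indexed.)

l=0 r=16: -9+34=25 >2, r--
l=0 r=15: -9+32=23 >2, r--
l=0 r=14: -9+30=21 >2, r--

r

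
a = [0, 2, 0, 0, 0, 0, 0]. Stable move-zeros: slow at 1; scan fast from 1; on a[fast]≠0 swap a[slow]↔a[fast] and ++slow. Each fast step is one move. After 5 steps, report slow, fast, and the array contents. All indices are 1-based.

slow=2, fast=6, a=[2, 0, 0, 0, 0, 0, 0]

slow=1 fast=1: a[fast]=0, fast++
slow=1 fast=2: a[fast]=2≠0 swap→a[1]=2, slow++,fast++
slow=2 fast=3: a[fast]=0, fast++
slow=2 fast=4: a[fast]=0, fast++
slow=2 fast=5: a[fast]=0, fast++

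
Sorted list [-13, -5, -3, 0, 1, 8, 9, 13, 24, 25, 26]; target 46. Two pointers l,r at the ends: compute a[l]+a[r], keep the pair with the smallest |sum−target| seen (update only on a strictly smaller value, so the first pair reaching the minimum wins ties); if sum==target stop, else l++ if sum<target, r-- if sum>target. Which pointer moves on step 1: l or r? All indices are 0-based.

l=0 r=10: -13+26=13 d=33 *, l++

l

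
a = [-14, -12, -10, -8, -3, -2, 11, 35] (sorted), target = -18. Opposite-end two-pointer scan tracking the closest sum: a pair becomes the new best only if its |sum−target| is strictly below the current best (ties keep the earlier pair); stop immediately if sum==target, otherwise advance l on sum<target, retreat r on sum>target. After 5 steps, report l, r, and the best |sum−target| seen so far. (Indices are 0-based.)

l=1, r=3, best |Δ|=1

[0,7] -14+35=21 d=39 * → r--
[0,6] -14+11=-3 d=15 * → r--
[0,5] -14+-2=-16 d=2 * → r--
[0,4] -14+-3=-17 d=1 * → r--
[0,3] -14+-8=-22 d=4 → l++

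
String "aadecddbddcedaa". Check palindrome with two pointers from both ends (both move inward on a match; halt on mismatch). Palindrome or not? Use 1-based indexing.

[1,15] 'a'=='a' → l++,r--
[2,14] 'a'=='a' → l++,r--
[3,13] 'd'=='d' → l++,r--
[4,12] 'e'=='e' → l++,r--
[5,11] 'c'=='c' → l++,r--
[6,10] 'd'=='d' → l++,r--
[7,9] 'd'=='d' → l++,r--

palindrome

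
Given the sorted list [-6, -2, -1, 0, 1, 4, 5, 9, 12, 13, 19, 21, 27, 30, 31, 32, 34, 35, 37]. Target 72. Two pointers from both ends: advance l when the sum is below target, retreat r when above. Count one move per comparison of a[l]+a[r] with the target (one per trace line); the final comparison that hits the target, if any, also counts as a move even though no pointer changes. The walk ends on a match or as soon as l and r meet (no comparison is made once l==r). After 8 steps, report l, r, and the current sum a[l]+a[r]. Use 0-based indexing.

l=0 r=18: -6+37=31 <72, l++
l=1 r=18: -2+37=35 <72, l++
l=2 r=18: -1+37=36 <72, l++
l=3 r=18: 0+37=37 <72, l++
l=4 r=18: 1+37=38 <72, l++
l=5 r=18: 4+37=41 <72, l++
l=6 r=18: 5+37=42 <72, l++
l=7 r=18: 9+37=46 <72, l++

l=8, r=18, sum=49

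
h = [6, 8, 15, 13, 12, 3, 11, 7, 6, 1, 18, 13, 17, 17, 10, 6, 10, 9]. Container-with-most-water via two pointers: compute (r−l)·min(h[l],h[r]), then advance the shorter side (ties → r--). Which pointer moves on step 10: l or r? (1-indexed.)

l

l=1 r=18: min(6,9)*17=102 best=102 *, l++
l=2 r=18: min(8,9)*16=128 best=128 *, l++
l=3 r=18: min(15,9)*15=135 best=135 *, r--
l=3 r=17: min(15,10)*14=140 best=140 *, r--
l=3 r=16: min(15,6)*13=78 best=140, r--
l=3 r=15: min(15,10)*12=120 best=140, r--
l=3 r=14: min(15,17)*11=165 best=165 *, l++
l=4 r=14: min(13,17)*10=130 best=165, l++
l=5 r=14: min(12,17)*9=108 best=165, l++
l=6 r=14: min(3,17)*8=24 best=165, l++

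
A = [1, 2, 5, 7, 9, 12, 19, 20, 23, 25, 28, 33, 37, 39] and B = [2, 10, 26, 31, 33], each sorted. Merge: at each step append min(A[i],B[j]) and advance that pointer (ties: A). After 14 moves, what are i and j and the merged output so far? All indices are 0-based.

i=11, j=3, merged so far=[1, 2, 2, 5, 7, 9, 10, 12, 19, 20, 23, 25, 26, 28]

i=0 j=0: A[i]=1<=B[j]=2 take 1, i++
i=1 j=0: A[i]=2<=B[j]=2 take 2, i++
i=2 j=0: A[i]=5>B[j]=2 take 2, j++
i=2 j=1: A[i]=5<=B[j]=10 take 5, i++
i=3 j=1: A[i]=7<=B[j]=10 take 7, i++
i=4 j=1: A[i]=9<=B[j]=10 take 9, i++
i=5 j=1: A[i]=12>B[j]=10 take 10, j++
i=5 j=2: A[i]=12<=B[j]=26 take 12, i++
i=6 j=2: A[i]=19<=B[j]=26 take 19, i++
i=7 j=2: A[i]=20<=B[j]=26 take 20, i++
i=8 j=2: A[i]=23<=B[j]=26 take 23, i++
i=9 j=2: A[i]=25<=B[j]=26 take 25, i++
i=10 j=2: A[i]=28>B[j]=26 take 26, j++
i=10 j=3: A[i]=28<=B[j]=31 take 28, i++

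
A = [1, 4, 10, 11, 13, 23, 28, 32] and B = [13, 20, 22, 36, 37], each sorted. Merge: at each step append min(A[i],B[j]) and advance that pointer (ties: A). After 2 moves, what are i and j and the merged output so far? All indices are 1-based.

[i=1,j=1] A[i]=1<=B[j]=13 take 1 → i++
[i=2,j=1] A[i]=4<=B[j]=13 take 4 → i++

i=3, j=1, merged so far=[1, 4]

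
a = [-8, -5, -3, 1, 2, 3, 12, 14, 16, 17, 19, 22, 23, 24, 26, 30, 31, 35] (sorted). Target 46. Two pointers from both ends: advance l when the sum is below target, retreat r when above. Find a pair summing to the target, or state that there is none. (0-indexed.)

l=0 r=17: -8+35=27 <46, l++
l=1 r=17: -5+35=30 <46, l++
l=2 r=17: -3+35=32 <46, l++
l=3 r=17: 1+35=36 <46, l++
l=4 r=17: 2+35=37 <46, l++
l=5 r=17: 3+35=38 <46, l++
l=6 r=17: 12+35=47 >46, r--
l=6 r=16: 12+31=43 <46, l++
l=7 r=16: 14+31=45 <46, l++
l=8 r=16: 16+31=47 >46, r--
l=8 r=15: 16+30=46, found

(16, 30)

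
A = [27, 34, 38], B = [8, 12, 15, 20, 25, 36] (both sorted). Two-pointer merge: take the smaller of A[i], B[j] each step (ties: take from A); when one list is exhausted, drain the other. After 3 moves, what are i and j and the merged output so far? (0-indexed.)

i=0, j=3, merged so far=[8, 12, 15]

[i=0,j=0] A[i]=27>B[j]=8 take 8 → j++
[i=0,j=1] A[i]=27>B[j]=12 take 12 → j++
[i=0,j=2] A[i]=27>B[j]=15 take 15 → j++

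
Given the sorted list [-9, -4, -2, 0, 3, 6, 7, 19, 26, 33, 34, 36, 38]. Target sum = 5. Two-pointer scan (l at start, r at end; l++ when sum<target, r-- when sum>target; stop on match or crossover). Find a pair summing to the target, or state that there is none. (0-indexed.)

l=0 r=12: -9+38=29 >5, r--
l=0 r=11: -9+36=27 >5, r--
l=0 r=10: -9+34=25 >5, r--
l=0 r=9: -9+33=24 >5, r--
l=0 r=8: -9+26=17 >5, r--
l=0 r=7: -9+19=10 >5, r--
l=0 r=6: -9+7=-2 <5, l++
l=1 r=6: -4+7=3 <5, l++
l=2 r=6: -2+7=5, found

(-2, 7)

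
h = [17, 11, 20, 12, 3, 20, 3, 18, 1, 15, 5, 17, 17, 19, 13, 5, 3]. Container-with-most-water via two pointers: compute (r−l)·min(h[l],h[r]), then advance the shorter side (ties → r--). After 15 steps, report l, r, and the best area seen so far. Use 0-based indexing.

l=2, r=3, best area=221

[0,16] min(17,3)*16=48 best=48 * → r--
[0,15] min(17,5)*15=75 best=75 * → r--
[0,14] min(17,13)*14=182 best=182 * → r--
[0,13] min(17,19)*13=221 best=221 * → l++
[1,13] min(11,19)*12=132 best=221 → l++
[2,13] min(20,19)*11=209 best=221 → r--
[2,12] min(20,17)*10=170 best=221 → r--
[2,11] min(20,17)*9=153 best=221 → r--
[2,10] min(20,5)*8=40 best=221 → r--
[2,9] min(20,15)*7=105 best=221 → r--
[2,8] min(20,1)*6=6 best=221 → r--
[2,7] min(20,18)*5=90 best=221 → r--
[2,6] min(20,3)*4=12 best=221 → r--
[2,5] min(20,20)*3=60 best=221 → r--
[2,4] min(20,3)*2=6 best=221 → r--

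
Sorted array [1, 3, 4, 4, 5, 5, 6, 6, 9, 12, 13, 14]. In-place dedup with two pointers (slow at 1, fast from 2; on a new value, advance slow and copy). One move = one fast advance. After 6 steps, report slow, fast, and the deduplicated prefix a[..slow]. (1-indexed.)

slow=1 fast=2: a[fast]=3≠a[slow]=1 write a[2]=3, slow++,fast++
slow=2 fast=3: a[fast]=4≠a[slow]=3 write a[3]=4, slow++,fast++
slow=3 fast=4: a[fast]=4=a[slow] dup, fast++
slow=3 fast=5: a[fast]=5≠a[slow]=4 write a[4]=5, slow++,fast++
slow=4 fast=6: a[fast]=5=a[slow] dup, fast++
slow=4 fast=7: a[fast]=6≠a[slow]=5 write a[5]=6, slow++,fast++

slow=5, fast=8, prefix=[1, 3, 4, 5, 6]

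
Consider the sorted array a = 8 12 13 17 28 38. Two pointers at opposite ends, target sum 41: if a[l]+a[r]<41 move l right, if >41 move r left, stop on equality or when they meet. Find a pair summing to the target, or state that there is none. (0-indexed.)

(13, 28)

l=0 r=5: 8+38=46 >41, r--
l=0 r=4: 8+28=36 <41, l++
l=1 r=4: 12+28=40 <41, l++
l=2 r=4: 13+28=41, found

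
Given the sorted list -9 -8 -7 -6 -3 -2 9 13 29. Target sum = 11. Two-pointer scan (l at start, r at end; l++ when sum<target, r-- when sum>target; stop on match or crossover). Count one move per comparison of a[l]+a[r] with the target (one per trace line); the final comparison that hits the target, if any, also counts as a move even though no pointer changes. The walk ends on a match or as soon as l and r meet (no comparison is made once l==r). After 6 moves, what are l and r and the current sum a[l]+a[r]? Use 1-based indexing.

l=6, r=8, sum=11

l=1 r=9: -9+29=20 >11, r--
l=1 r=8: -9+13=4 <11, l++
l=2 r=8: -8+13=5 <11, l++
l=3 r=8: -7+13=6 <11, l++
l=4 r=8: -6+13=7 <11, l++
l=5 r=8: -3+13=10 <11, l++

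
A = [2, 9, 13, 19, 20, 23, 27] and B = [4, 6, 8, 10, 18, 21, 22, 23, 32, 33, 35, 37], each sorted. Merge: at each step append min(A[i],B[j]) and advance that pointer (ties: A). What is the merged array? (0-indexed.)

[i=0,j=0] A[i]=2<=B[j]=4 take 2 → i++
[i=1,j=0] A[i]=9>B[j]=4 take 4 → j++
[i=1,j=1] A[i]=9>B[j]=6 take 6 → j++
[i=1,j=2] A[i]=9>B[j]=8 take 8 → j++
[i=1,j=3] A[i]=9<=B[j]=10 take 9 → i++
[i=2,j=3] A[i]=13>B[j]=10 take 10 → j++
[i=2,j=4] A[i]=13<=B[j]=18 take 13 → i++
[i=3,j=4] A[i]=19>B[j]=18 take 18 → j++
[i=3,j=5] A[i]=19<=B[j]=21 take 19 → i++
[i=4,j=5] A[i]=20<=B[j]=21 take 20 → i++
[i=5,j=5] A[i]=23>B[j]=21 take 21 → j++
[i=5,j=6] A[i]=23>B[j]=22 take 22 → j++
[i=5,j=7] A[i]=23<=B[j]=23 take 23 → i++
[i=6,j=7] A[i]=27>B[j]=23 take 23 → j++
[i=6,j=8] A[i]=27<=B[j]=32 take 27 → i++
[i=7,j=8] A done, take B[j]=32 → j++
[i=7,j=9] A done, take B[j]=33 → j++
[i=7,j=10] A done, take B[j]=35 → j++
[i=7,j=11] A done, take B[j]=37 → j++

[2, 4, 6, 8, 9, 10, 13, 18, 19, 20, 21, 22, 23, 23, 27, 32, 33, 35, 37]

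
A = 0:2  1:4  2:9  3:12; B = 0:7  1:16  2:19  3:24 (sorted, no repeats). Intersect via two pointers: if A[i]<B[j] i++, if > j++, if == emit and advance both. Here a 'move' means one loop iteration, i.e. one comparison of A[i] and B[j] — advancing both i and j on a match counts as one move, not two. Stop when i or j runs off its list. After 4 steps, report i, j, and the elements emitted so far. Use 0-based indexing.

i=0 j=0: 2<7, i++
i=1 j=0: 4<7, i++
i=2 j=0: 9>7, j++
i=2 j=1: 9<16, i++

i=3, j=1, emitted=[]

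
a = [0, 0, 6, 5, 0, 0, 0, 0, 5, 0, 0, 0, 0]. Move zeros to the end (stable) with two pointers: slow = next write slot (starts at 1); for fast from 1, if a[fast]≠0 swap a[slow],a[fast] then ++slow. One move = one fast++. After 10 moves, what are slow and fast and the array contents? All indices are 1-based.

slow=4, fast=11, a=[6, 5, 5, 0, 0, 0, 0, 0, 0, 0, 0, 0, 0]

(s=1,f=1) a[fast]=0 → fast++
(s=1,f=2) a[fast]=0 → fast++
(s=1,f=3) a[fast]=6≠0 swap→a[1]=6 → slow++,fast++
(s=2,f=4) a[fast]=5≠0 swap→a[2]=5 → slow++,fast++
(s=3,f=5) a[fast]=0 → fast++
(s=3,f=6) a[fast]=0 → fast++
(s=3,f=7) a[fast]=0 → fast++
(s=3,f=8) a[fast]=0 → fast++
(s=3,f=9) a[fast]=5≠0 swap→a[3]=5 → slow++,fast++
(s=4,f=10) a[fast]=0 → fast++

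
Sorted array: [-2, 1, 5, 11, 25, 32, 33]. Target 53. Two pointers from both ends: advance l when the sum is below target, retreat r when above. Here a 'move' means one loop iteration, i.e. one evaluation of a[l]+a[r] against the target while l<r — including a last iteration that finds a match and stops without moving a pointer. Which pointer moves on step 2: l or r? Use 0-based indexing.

l

l=0 r=6: -2+33=31 <53, l++
l=1 r=6: 1+33=34 <53, l++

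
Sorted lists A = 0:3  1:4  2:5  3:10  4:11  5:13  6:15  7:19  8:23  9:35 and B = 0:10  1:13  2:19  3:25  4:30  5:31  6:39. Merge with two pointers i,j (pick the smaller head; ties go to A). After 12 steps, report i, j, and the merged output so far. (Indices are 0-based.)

i=9, j=3, merged so far=[3, 4, 5, 10, 10, 11, 13, 13, 15, 19, 19, 23]

[i=0,j=0] A[i]=3<=B[j]=10 take 3 → i++
[i=1,j=0] A[i]=4<=B[j]=10 take 4 → i++
[i=2,j=0] A[i]=5<=B[j]=10 take 5 → i++
[i=3,j=0] A[i]=10<=B[j]=10 take 10 → i++
[i=4,j=0] A[i]=11>B[j]=10 take 10 → j++
[i=4,j=1] A[i]=11<=B[j]=13 take 11 → i++
[i=5,j=1] A[i]=13<=B[j]=13 take 13 → i++
[i=6,j=1] A[i]=15>B[j]=13 take 13 → j++
[i=6,j=2] A[i]=15<=B[j]=19 take 15 → i++
[i=7,j=2] A[i]=19<=B[j]=19 take 19 → i++
[i=8,j=2] A[i]=23>B[j]=19 take 19 → j++
[i=8,j=3] A[i]=23<=B[j]=25 take 23 → i++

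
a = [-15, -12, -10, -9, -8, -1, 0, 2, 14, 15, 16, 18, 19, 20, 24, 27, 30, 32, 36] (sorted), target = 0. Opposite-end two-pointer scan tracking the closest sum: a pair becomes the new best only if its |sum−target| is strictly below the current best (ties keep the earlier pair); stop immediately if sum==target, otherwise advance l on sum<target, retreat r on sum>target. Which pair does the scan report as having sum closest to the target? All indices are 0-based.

pair (-15, 15) with sum 0 (|Δ|=0)

l=0 r=18: -15+36=21 d=21 *, r--
l=0 r=17: -15+32=17 d=17 *, r--
l=0 r=16: -15+30=15 d=15 *, r--
l=0 r=15: -15+27=12 d=12 *, r--
l=0 r=14: -15+24=9 d=9 *, r--
l=0 r=13: -15+20=5 d=5 *, r--
l=0 r=12: -15+19=4 d=4 *, r--
l=0 r=11: -15+18=3 d=3 *, r--
l=0 r=10: -15+16=1 d=1 *, r--
l=0 r=9: -15+15=0 d=0 *, stop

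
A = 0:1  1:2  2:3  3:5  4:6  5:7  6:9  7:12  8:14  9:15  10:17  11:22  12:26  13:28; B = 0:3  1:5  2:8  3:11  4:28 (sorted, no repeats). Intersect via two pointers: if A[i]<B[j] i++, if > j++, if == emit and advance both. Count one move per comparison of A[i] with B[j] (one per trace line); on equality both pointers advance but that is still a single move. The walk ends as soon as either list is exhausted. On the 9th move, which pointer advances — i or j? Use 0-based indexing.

[i=0,j=0] 1<3 → i++
[i=1,j=0] 2<3 → i++
[i=2,j=0] 3==3 emit → i++,j++
[i=3,j=1] 5==5 emit → i++,j++
[i=4,j=2] 6<8 → i++
[i=5,j=2] 7<8 → i++
[i=6,j=2] 9>8 → j++
[i=6,j=3] 9<11 → i++
[i=7,j=3] 12>11 → j++

j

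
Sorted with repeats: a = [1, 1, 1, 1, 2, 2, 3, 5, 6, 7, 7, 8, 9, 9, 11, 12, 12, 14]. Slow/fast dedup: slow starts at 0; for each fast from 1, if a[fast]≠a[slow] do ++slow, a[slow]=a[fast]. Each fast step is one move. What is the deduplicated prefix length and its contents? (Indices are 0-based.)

length 11; prefix = [1, 2, 3, 5, 6, 7, 8, 9, 11, 12, 14]

(s=0,f=1) a[fast]=1=a[slow] dup → fast++
(s=0,f=2) a[fast]=1=a[slow] dup → fast++
(s=0,f=3) a[fast]=1=a[slow] dup → fast++
(s=0,f=4) a[fast]=2≠a[slow]=1 write a[1]=2 → slow++,fast++
(s=1,f=5) a[fast]=2=a[slow] dup → fast++
(s=1,f=6) a[fast]=3≠a[slow]=2 write a[2]=3 → slow++,fast++
(s=2,f=7) a[fast]=5≠a[slow]=3 write a[3]=5 → slow++,fast++
(s=3,f=8) a[fast]=6≠a[slow]=5 write a[4]=6 → slow++,fast++
(s=4,f=9) a[fast]=7≠a[slow]=6 write a[5]=7 → slow++,fast++
(s=5,f=10) a[fast]=7=a[slow] dup → fast++
(s=5,f=11) a[fast]=8≠a[slow]=7 write a[6]=8 → slow++,fast++
(s=6,f=12) a[fast]=9≠a[slow]=8 write a[7]=9 → slow++,fast++
(s=7,f=13) a[fast]=9=a[slow] dup → fast++
(s=7,f=14) a[fast]=11≠a[slow]=9 write a[8]=11 → slow++,fast++
(s=8,f=15) a[fast]=12≠a[slow]=11 write a[9]=12 → slow++,fast++
(s=9,f=16) a[fast]=12=a[slow] dup → fast++
(s=9,f=17) a[fast]=14≠a[slow]=12 write a[10]=14 → slow++,fast++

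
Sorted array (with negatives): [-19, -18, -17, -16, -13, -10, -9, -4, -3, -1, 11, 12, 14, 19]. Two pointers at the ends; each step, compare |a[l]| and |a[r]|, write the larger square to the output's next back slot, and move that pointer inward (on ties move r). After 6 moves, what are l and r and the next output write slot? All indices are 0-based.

[0,13] |-19|<=|19| out[13]=361 → r--
[0,12] |-19|>|14| out[12]=361 → l++
[1,12] |-18|>|14| out[11]=324 → l++
[2,12] |-17|>|14| out[10]=289 → l++
[3,12] |-16|>|14| out[9]=256 → l++
[4,12] |-13|<=|14| out[8]=196 → r--

l=4, r=11, next write slot=7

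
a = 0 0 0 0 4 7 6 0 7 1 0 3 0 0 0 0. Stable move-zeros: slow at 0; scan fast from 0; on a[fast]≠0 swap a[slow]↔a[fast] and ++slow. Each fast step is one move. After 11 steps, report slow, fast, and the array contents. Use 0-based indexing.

slow=5, fast=11, a=[4, 7, 6, 7, 1, 0, 0, 0, 0, 0, 0, 3, 0, 0, 0, 0]

(s=0,f=0) a[fast]=0 → fast++
(s=0,f=1) a[fast]=0 → fast++
(s=0,f=2) a[fast]=0 → fast++
(s=0,f=3) a[fast]=0 → fast++
(s=0,f=4) a[fast]=4≠0 swap→a[0]=4 → slow++,fast++
(s=1,f=5) a[fast]=7≠0 swap→a[1]=7 → slow++,fast++
(s=2,f=6) a[fast]=6≠0 swap→a[2]=6 → slow++,fast++
(s=3,f=7) a[fast]=0 → fast++
(s=3,f=8) a[fast]=7≠0 swap→a[3]=7 → slow++,fast++
(s=4,f=9) a[fast]=1≠0 swap→a[4]=1 → slow++,fast++
(s=5,f=10) a[fast]=0 → fast++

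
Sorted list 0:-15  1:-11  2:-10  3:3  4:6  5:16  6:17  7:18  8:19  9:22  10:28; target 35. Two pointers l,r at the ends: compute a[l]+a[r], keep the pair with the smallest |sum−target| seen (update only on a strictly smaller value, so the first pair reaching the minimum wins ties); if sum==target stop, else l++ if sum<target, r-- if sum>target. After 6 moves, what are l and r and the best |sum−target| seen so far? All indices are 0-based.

l=5, r=9, best |Δ|=1

l=0 r=10: -15+28=13 d=22 *, l++
l=1 r=10: -11+28=17 d=18 *, l++
l=2 r=10: -10+28=18 d=17 *, l++
l=3 r=10: 3+28=31 d=4 *, l++
l=4 r=10: 6+28=34 d=1 *, l++
l=5 r=10: 16+28=44 d=9, r--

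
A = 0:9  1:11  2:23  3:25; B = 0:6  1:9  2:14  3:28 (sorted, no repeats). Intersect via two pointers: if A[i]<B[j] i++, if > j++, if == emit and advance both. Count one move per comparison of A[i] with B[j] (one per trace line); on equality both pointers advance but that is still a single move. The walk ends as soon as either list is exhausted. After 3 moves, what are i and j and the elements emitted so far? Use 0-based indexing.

i=2, j=2, emitted=[9]

[i=0,j=0] 9>6 → j++
[i=0,j=1] 9==9 emit → i++,j++
[i=1,j=2] 11<14 → i++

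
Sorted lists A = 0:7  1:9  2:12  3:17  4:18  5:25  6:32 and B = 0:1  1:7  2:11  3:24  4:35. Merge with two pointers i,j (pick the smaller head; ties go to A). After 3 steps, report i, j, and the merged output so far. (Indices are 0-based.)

[i=0,j=0] A[i]=7>B[j]=1 take 1 → j++
[i=0,j=1] A[i]=7<=B[j]=7 take 7 → i++
[i=1,j=1] A[i]=9>B[j]=7 take 7 → j++

i=1, j=2, merged so far=[1, 7, 7]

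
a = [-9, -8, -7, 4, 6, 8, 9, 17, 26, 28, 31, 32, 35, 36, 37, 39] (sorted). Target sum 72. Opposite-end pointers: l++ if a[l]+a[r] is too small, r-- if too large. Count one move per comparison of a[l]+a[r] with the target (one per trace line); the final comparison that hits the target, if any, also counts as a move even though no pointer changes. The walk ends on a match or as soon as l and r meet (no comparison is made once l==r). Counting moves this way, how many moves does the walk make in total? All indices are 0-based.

14 moves

[0,15] -9+39=30 <72 → l++
[1,15] -8+39=31 <72 → l++
[2,15] -7+39=32 <72 → l++
[3,15] 4+39=43 <72 → l++
[4,15] 6+39=45 <72 → l++
[5,15] 8+39=47 <72 → l++
[6,15] 9+39=48 <72 → l++
[7,15] 17+39=56 <72 → l++
[8,15] 26+39=65 <72 → l++
[9,15] 28+39=67 <72 → l++
[10,15] 31+39=70 <72 → l++
[11,15] 32+39=71 <72 → l++
[12,15] 35+39=74 >72 → r--
[12,14] 35+37=72 → found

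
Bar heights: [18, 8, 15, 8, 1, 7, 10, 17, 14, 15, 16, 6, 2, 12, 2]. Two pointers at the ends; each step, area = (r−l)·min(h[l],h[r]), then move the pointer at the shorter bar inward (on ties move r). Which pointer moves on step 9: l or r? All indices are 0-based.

l=0 r=14: min(18,2)*14=28 best=28 *, r--
l=0 r=13: min(18,12)*13=156 best=156 *, r--
l=0 r=12: min(18,2)*12=24 best=156, r--
l=0 r=11: min(18,6)*11=66 best=156, r--
l=0 r=10: min(18,16)*10=160 best=160 *, r--
l=0 r=9: min(18,15)*9=135 best=160, r--
l=0 r=8: min(18,14)*8=112 best=160, r--
l=0 r=7: min(18,17)*7=119 best=160, r--
l=0 r=6: min(18,10)*6=60 best=160, r--

r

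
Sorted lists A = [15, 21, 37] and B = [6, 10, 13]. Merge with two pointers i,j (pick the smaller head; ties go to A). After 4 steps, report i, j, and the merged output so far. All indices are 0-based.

i=1, j=3, merged so far=[6, 10, 13, 15]

[i=0,j=0] A[i]=15>B[j]=6 take 6 → j++
[i=0,j=1] A[i]=15>B[j]=10 take 10 → j++
[i=0,j=2] A[i]=15>B[j]=13 take 13 → j++
[i=0,j=3] B done, take A[i]=15 → i++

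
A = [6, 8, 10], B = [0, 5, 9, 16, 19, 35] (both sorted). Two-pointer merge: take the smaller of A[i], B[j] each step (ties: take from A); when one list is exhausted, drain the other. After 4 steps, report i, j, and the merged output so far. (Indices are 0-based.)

i=2, j=2, merged so far=[0, 5, 6, 8]

i=0 j=0: A[i]=6>B[j]=0 take 0, j++
i=0 j=1: A[i]=6>B[j]=5 take 5, j++
i=0 j=2: A[i]=6<=B[j]=9 take 6, i++
i=1 j=2: A[i]=8<=B[j]=9 take 8, i++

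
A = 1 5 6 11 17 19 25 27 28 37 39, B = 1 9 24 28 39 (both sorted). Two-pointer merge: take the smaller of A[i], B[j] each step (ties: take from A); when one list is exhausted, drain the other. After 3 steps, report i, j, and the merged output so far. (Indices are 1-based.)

i=3, j=2, merged so far=[1, 1, 5]

[i=1,j=1] A[i]=1<=B[j]=1 take 1 → i++
[i=2,j=1] A[i]=5>B[j]=1 take 1 → j++
[i=2,j=2] A[i]=5<=B[j]=9 take 5 → i++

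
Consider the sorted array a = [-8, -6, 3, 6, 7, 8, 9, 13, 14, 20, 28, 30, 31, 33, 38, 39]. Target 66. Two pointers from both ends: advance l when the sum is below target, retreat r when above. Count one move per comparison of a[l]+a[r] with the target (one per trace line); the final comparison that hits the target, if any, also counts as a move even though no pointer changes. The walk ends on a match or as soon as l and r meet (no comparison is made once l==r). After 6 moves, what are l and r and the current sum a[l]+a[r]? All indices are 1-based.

l=1 r=16: -8+39=31 <66, l++
l=2 r=16: -6+39=33 <66, l++
l=3 r=16: 3+39=42 <66, l++
l=4 r=16: 6+39=45 <66, l++
l=5 r=16: 7+39=46 <66, l++
l=6 r=16: 8+39=47 <66, l++

l=7, r=16, sum=48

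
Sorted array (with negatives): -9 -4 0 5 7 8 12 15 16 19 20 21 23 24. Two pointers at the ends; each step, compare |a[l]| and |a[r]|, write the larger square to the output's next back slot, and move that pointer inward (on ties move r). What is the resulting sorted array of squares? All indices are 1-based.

l=1 r=14: |-9|<=|24| out[14]=576, r--
l=1 r=13: |-9|<=|23| out[13]=529, r--
l=1 r=12: |-9|<=|21| out[12]=441, r--
l=1 r=11: |-9|<=|20| out[11]=400, r--
l=1 r=10: |-9|<=|19| out[10]=361, r--
l=1 r=9: |-9|<=|16| out[9]=256, r--
l=1 r=8: |-9|<=|15| out[8]=225, r--
l=1 r=7: |-9|<=|12| out[7]=144, r--
l=1 r=6: |-9|>|8| out[6]=81, l++
l=2 r=6: |-4|<=|8| out[5]=64, r--
l=2 r=5: |-4|<=|7| out[4]=49, r--
l=2 r=4: |-4|<=|5| out[3]=25, r--
l=2 r=3: |-4|>|0| out[2]=16, l++
l=3 r=3: |0|<=|0| out[1]=0, r--

[0, 16, 25, 49, 64, 81, 144, 225, 256, 361, 400, 441, 529, 576]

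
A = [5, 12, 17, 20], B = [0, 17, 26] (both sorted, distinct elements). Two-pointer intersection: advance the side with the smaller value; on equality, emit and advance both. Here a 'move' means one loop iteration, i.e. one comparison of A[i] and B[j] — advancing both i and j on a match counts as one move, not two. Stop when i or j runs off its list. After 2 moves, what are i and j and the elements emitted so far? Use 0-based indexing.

[i=0,j=0] 5>0 → j++
[i=0,j=1] 5<17 → i++

i=1, j=1, emitted=[]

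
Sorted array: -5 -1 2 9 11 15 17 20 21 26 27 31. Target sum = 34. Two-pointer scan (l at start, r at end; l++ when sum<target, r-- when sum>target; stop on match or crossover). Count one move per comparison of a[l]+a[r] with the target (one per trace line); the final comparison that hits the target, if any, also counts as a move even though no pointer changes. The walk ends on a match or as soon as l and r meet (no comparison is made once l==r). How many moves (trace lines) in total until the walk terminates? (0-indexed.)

11 moves

[0,11] -5+31=26 <34 → l++
[1,11] -1+31=30 <34 → l++
[2,11] 2+31=33 <34 → l++
[3,11] 9+31=40 >34 → r--
[3,10] 9+27=36 >34 → r--
[3,9] 9+26=35 >34 → r--
[3,8] 9+21=30 <34 → l++
[4,8] 11+21=32 <34 → l++
[5,8] 15+21=36 >34 → r--
[5,7] 15+20=35 >34 → r--
[5,6] 15+17=32 <34 → l++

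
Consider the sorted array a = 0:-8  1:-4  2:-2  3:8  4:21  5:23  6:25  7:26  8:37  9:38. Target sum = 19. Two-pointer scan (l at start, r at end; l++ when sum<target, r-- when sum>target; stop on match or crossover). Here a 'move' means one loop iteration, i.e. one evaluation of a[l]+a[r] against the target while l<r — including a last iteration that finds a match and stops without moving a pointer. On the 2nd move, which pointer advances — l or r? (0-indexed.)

[0,9] -8+38=30 >19 → r--
[0,8] -8+37=29 >19 → r--

r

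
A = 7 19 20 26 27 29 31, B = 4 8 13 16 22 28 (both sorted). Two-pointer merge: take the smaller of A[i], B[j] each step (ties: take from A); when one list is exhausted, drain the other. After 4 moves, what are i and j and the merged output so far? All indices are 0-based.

[i=0,j=0] A[i]=7>B[j]=4 take 4 → j++
[i=0,j=1] A[i]=7<=B[j]=8 take 7 → i++
[i=1,j=1] A[i]=19>B[j]=8 take 8 → j++
[i=1,j=2] A[i]=19>B[j]=13 take 13 → j++

i=1, j=3, merged so far=[4, 7, 8, 13]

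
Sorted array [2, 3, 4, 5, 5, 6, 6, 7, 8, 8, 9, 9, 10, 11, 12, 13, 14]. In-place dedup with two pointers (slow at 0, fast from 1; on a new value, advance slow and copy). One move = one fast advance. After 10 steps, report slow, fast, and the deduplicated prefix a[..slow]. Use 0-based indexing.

slow=0 fast=1: a[fast]=3≠a[slow]=2 write a[1]=3, slow++,fast++
slow=1 fast=2: a[fast]=4≠a[slow]=3 write a[2]=4, slow++,fast++
slow=2 fast=3: a[fast]=5≠a[slow]=4 write a[3]=5, slow++,fast++
slow=3 fast=4: a[fast]=5=a[slow] dup, fast++
slow=3 fast=5: a[fast]=6≠a[slow]=5 write a[4]=6, slow++,fast++
slow=4 fast=6: a[fast]=6=a[slow] dup, fast++
slow=4 fast=7: a[fast]=7≠a[slow]=6 write a[5]=7, slow++,fast++
slow=5 fast=8: a[fast]=8≠a[slow]=7 write a[6]=8, slow++,fast++
slow=6 fast=9: a[fast]=8=a[slow] dup, fast++
slow=6 fast=10: a[fast]=9≠a[slow]=8 write a[7]=9, slow++,fast++

slow=7, fast=11, prefix=[2, 3, 4, 5, 6, 7, 8, 9]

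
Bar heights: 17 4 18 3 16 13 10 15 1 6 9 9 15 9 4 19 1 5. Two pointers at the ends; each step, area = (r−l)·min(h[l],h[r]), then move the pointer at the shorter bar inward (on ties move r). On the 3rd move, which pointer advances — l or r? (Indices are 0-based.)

[0,17] min(17,5)*17=85 best=85 * → r--
[0,16] min(17,1)*16=16 best=85 → r--
[0,15] min(17,19)*15=255 best=255 * → l++

l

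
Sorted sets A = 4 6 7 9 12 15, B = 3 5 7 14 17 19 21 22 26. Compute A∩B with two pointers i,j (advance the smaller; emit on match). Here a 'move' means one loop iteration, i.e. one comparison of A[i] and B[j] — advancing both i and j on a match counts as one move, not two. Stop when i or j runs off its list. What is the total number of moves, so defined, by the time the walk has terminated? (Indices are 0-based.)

9 moves

[i=0,j=0] 4>3 → j++
[i=0,j=1] 4<5 → i++
[i=1,j=1] 6>5 → j++
[i=1,j=2] 6<7 → i++
[i=2,j=2] 7==7 emit → i++,j++
[i=3,j=3] 9<14 → i++
[i=4,j=3] 12<14 → i++
[i=5,j=3] 15>14 → j++
[i=5,j=4] 15<17 → i++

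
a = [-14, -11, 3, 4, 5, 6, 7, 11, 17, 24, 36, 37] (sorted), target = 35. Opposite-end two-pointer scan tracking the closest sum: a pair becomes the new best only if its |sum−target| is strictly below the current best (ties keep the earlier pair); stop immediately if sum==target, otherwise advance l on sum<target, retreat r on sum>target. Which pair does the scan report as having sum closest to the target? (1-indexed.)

l=1 r=12: -14+37=23 d=12 *, l++
l=2 r=12: -11+37=26 d=9 *, l++
l=3 r=12: 3+37=40 d=5 *, r--
l=3 r=11: 3+36=39 d=4 *, r--
l=3 r=10: 3+24=27 d=8, l++
l=4 r=10: 4+24=28 d=7, l++
l=5 r=10: 5+24=29 d=6, l++
l=6 r=10: 6+24=30 d=5, l++
l=7 r=10: 7+24=31 d=4, l++
l=8 r=10: 11+24=35 d=0 *, stop

pair (11, 24) with sum 35 (|Δ|=0)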